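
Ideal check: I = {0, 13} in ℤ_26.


Check ideal conditions for I = {0, 13} in ℤ_26:
(1) I is an additive subgroup? Yes
(2) For r ∈ ℤ_26 and a ∈ I: r·a ∈ I? Yes

Yes, I is an ideal of ℤ_26


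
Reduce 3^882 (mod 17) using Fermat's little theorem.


Fermat's little theorem: if p is prime and gcd(a,p)=1, then a^(p-1) ≡ 1 (mod p)
p = 17 is prime, gcd(3,17) = 1
Reduce exponent: 882 mod 16 = 2
So 3^882 ≡ 3^2 (mod 17)
3^2 mod 17 = 9

3^882 ≡ 9 (mod 17)


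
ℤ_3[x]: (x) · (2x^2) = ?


Expand and collect like terms; reduce coefficients mod 3:
x^0: 0·0 = 0 ≡ 0 (mod 3)
x^1: 0·0 + 1·0 = 0 ≡ 0 (mod 3)
x^2: 0·2 + 1·0 = 0 ≡ 0 (mod 3)
x^3: 1·2 = 2 ≡ 2 (mod 3)
Result: 2x^3

f · g = 2x^3


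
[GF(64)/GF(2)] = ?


GF(64) = GF(2^6), so the extension degree is 6

[GF(64)/GF(2)] = 6


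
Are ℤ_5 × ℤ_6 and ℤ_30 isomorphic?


Comparing ℤ_5 × ℤ_6 and ℤ_30:
gcd(5,6) = 1, so ℤ_5 × ℤ_6 ≅ ℤ_30 (CRT)

Yes, ℤ_5 × ℤ_6 ≅ ℤ_30


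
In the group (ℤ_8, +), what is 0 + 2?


Operation: addition mod 8
0 + 2 = (a + b) mod 8 with a = 0, b = 2

0 + 2 = 2


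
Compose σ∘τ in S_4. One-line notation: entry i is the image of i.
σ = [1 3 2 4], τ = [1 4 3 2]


σ∘τ: apply τ first, then σ
1 →τ 1 →σ 1
2 →τ 4 →σ 4
3 →τ 3 →σ 2
4 →τ 2 →σ 3

σ∘τ = [1 4 2 3]


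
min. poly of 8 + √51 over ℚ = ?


Let α = 8 + √51. Then α - 8 = √51, so (α - 8)² = 51, giving α² - 16α + 13 = 0. Degree 2 and α ∉ ℚ, so this is the minimal polynomial.

Minimal polynomial: x² - 16x + 13


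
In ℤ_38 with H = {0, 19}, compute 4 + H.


4 + H = {4 + h (mod 38) : h ∈ H}
4+0=4, 4+19=23

4 + H = {4, 23}


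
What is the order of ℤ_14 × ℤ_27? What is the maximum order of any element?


|ℤ_14 × ℤ_27| = 14 × 27 = 378
Max element order = lcm(14,27) = 378
Cyclic? Yes (gcd=1)

|ℤ_14×ℤ_27| = 378, max element order = 378


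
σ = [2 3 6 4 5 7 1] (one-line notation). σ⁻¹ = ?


To find σ⁻¹, swap domain and range:
σ(1) = 2 → σ⁻¹(2) = 1
σ(2) = 3 → σ⁻¹(3) = 2
σ(3) = 6 → σ⁻¹(6) = 3
σ(4) = 4 → σ⁻¹(4) = 4
σ(5) = 5 → σ⁻¹(5) = 5
σ(6) = 7 → σ⁻¹(7) = 6
σ(7) = 1 → σ⁻¹(1) = 7

σ⁻¹ = [7 1 2 4 5 3 6]


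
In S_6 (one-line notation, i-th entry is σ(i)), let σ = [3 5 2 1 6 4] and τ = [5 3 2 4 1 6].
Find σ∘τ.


σ∘τ: apply τ first, then σ
1 →τ 5 →σ 6
2 →τ 3 →σ 2
3 →τ 2 →σ 5
4 →τ 4 →σ 1
5 →τ 1 →σ 3
6 →τ 6 →σ 4

σ∘τ = [6 2 5 1 3 4]


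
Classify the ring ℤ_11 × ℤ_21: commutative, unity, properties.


Direct product ring; commutative with unity (1,1); but (1,0)·(0,1) = (0,0) gives zero divisors, so not an integral domain
Commutative: Yes
Integral domain: No
Has unity: Yes

ℤ_11 × ℤ_21: Commutative=Yes, Unity=Yes


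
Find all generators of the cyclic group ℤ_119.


g generates ℤ_n iff gcd(g,n) = 1
Prime factors of 119: 7, 17
Generators are g ∈ {1,...,118} not divisible by any of these primes.
Generators: {1, 2, 3, 4, 5, 6, 8, 9, 10, 11, 12, 13, 15, 16, 18, 19, 20, 22, 23, 24, 25, 26, 27, 29, 30, 31, 32, 33, 36, 37, 38, 39, 40, 41, 43, 44, 45, 46, 47, 48, 50, 52, 53, 54, 55, 57, 58, 59, 60, 61, 62, 64, 65, 66, 67, 69, 71, 72, 73, 74, 75, 76, 78, 79, 80, 81, 82, 83, 86, 87, 88, 89, 90, 92, 93, 94, 95, 96, 97, 99, 100, 101, 103, 104, 106, 107, 108, 109, 110, 111, 113, 114, 115, 116, 117, 118}
Number of generators = φ(119) = 96

Generators of ℤ_119 = {1, 2, 3, 4, 5, 6, 8, 9, 10, 11, 12, 13, 15, 16, 18, 19, 20, 22, 23, 24, 25, 26, 27, 29, 30, 31, 32, 33, 36, 37, 38, 39, 40, 41, 43, 44, 45, 46, 47, 48, 50, 52, 53, 54, 55, 57, 58, 59, 60, 61, 62, 64, 65, 66, 67, 69, 71, 72, 73, 74, 75, 76, 78, 79, 80, 81, 82, 83, 86, 87, 88, 89, 90, 92, 93, 94, 95, 96, 97, 99, 100, 101, 103, 104, 106, 107, 108, 109, 110, 111, 113, 114, 115, 116, 117, 118}


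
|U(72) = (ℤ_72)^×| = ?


U(n) is the group of units mod n; |U(n)| = φ(n)
|U(72)| = φ(72) = 24

|U(72) = (ℤ_72)^×| = 24


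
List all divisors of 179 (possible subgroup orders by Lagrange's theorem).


Lagrange's theorem: |H| divides |G|
|G| = 179
Divisors of 179: 1, 179

Possible subgroup orders: {1, 179}


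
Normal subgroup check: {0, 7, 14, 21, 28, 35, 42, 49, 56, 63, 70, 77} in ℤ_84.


H = {0, 7, 14, 21, 28, 35, 42, 49, 56, 63, 70, 77} in ℤ_84
ℤ_84 is abelian; every subgroup of an abelian group is normal

Yes, normal subgroup


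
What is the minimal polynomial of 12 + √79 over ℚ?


Let α = 12 + √79. Then α - 12 = √79, so (α - 12)² = 79, giving α² - 24α + 65 = 0. Degree 2 and α ∉ ℚ, so this is the minimal polynomial.

Minimal polynomial: x² - 24x + 65


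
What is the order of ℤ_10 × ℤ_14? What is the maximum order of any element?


|ℤ_10 × ℤ_14| = 10 × 14 = 140
Max element order = lcm(10,14) = 70
Cyclic? No (gcd=2)

|ℤ_10×ℤ_14| = 140, max element order = 70


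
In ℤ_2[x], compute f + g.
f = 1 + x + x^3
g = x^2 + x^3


Add coefficients mod 2:
x^0: 1 + 0 = 1 (mod 2)
x^1: 1 + 0 = 1 (mod 2)
x^2: 0 + 1 = 1 (mod 2)
x^3: 1 + 1 = 0 (mod 2)
Result: 1 + x + x^2

f + g = 1 + x + x^2


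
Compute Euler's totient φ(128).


Factor n: 128 = 2^7
φ(n) = n · ∏(1 - 1/p) over distinct primes p | n
φ(128) = 128 · (1 - 1/2) = 64

φ(128) = 64


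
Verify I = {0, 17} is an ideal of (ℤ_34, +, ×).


Check ideal conditions for I = {0, 17} in ℤ_34:
(1) I is an additive subgroup? Yes
(2) For r ∈ ℤ_34 and a ∈ I: r·a ∈ I? Yes

Yes, I is an ideal of ℤ_34


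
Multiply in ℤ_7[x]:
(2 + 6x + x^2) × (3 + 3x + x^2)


Expand and collect like terms; reduce coefficients mod 7:
x^0: 2·3 = 6 ≡ 6 (mod 7)
x^1: 2·3 + 6·3 = 24 ≡ 3 (mod 7)
x^2: 2·1 + 6·3 + 1·3 = 23 ≡ 2 (mod 7)
x^3: 6·1 + 1·3 = 9 ≡ 2 (mod 7)
x^4: 1·1 = 1 ≡ 1 (mod 7)
Result: 6 + 3x + 2x^2 + 2x^3 + x^4

f · g = 6 + 3x + 2x^2 + 2x^3 + x^4


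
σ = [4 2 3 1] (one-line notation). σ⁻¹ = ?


To find σ⁻¹, swap domain and range:
σ(1) = 4 → σ⁻¹(4) = 1
σ(2) = 2 → σ⁻¹(2) = 2
σ(3) = 3 → σ⁻¹(3) = 3
σ(4) = 1 → σ⁻¹(1) = 4

σ⁻¹ = [4 2 3 1]


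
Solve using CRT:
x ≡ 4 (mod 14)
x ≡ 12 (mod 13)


m₁ = 14, m₂ = 13, gcd = 1, so CRT applies. M = m₁·m₂ = 182
Let M₁ = M/m₁ = 13, M₂ = M/m₂ = 14
Find y₁ ≡ M₁⁻¹ (mod m₁): 13⁻¹ ≡ 13 (mod 14)
Find y₂ ≡ M₂⁻¹ (mod m₂): 14⁻¹ ≡ 1 (mod 13)
x = a₁·M₁·y₁ + a₂·M₂·y₂ = 4·13·13 + 12·14·1 = 844
Reduce mod 182: x ≡ 116
Check: 116 mod 14 = 4 ✓, 116 mod 13 = 12 ✓

x ≡ 116 (mod 182)


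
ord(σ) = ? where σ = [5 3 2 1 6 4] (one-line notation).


Cycle decomposition: (1 5 6 4) (2 3)
Cycle lengths: 4, 2
Order = lcm(4, 2) = 4

ord(σ) = 4


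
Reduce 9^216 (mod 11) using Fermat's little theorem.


Fermat's little theorem: if p is prime and gcd(a,p)=1, then a^(p-1) ≡ 1 (mod p)
p = 11 is prime, gcd(9,11) = 1
Reduce exponent: 216 mod 10 = 6
So 9^216 ≡ 9^6 (mod 11)
9^6 mod 11 = 9

9^216 ≡ 9 (mod 11)


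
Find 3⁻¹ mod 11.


Use the extended Euclidean algorithm to write 1 = 3·s + 11·t; then s mod 11 is the inverse.
Euclidean algorithm:
  3 = 0·11 + 3
  11 = 3·3 + 2
  3 = 1·2 + 1
  2 = 2·1 + 0
gcd(3,11) = 1
Back-substitution gives: 3·(4) + 11·(-1) = 1
So 3⁻¹ ≡ 4 ≡ 4 (mod 11)
Check: 3 × 4 = 12 ≡ 1 (mod 11) ✓

3⁻¹ ≡ 4 (mod 11)


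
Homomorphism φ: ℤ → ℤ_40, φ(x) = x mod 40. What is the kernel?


Kernel = preimage of identity
ker(φ) = {x ∈ ℤ : x ≡ 0 (mod 40)} = 40ℤ = {0, ±40, ±80, ...}

ker(φ) = 40ℤ


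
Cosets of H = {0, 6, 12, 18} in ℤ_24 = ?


H = {0, 6, 12, 18}, |H| = 4
Number of cosets = |G|/|H| = 24/4 = 6
0 + H = {0, 6, 12, 18}
1 + H = {1, 7, 13, 19}
2 + H = {2, 8, 14, 20}
3 + H = {3, 9, 15, 21}
4 + H = {4, 10, 16, 22}
5 + H = {5, 11, 17, 23}

Cosets: 0+H={0,6,12,18}; 1+H={1,7,13,19}; 2+H={2,8,14,20}; 3+H={3,9,15,21}; 4+H={4,10,16,22}; 5+H={5,11,17,23}


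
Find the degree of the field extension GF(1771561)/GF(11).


GF(1771561) = GF(11^6), so the extension degree is 6

[GF(1771561)/GF(11)] = 6


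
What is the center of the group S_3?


Z(G) = {g ∈ G | gx = xg for all x ∈ G}
S_n is non-abelian for n ≥ 3; Z(S_3) is trivial

Z(S_3) = {e}


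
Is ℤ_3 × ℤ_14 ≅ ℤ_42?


Comparing ℤ_3 × ℤ_14 and ℤ_42:
gcd(3,14) = 1, so ℤ_3 × ℤ_14 ≅ ℤ_42 (CRT)

Yes, ℤ_3 × ℤ_14 ≅ ℤ_42


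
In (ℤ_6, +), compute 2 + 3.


Operation: addition mod 6
2 + 3 = (a + b) mod 6 with a = 2, b = 3

2 + 3 = 5


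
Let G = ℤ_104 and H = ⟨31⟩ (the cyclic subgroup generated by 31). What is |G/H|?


|⟨31⟩| = n / gcd(31, 104) = 104 / 1 = 104
H is normal (ℤ_104 is abelian).
|G/H| = |G| / |H| = 104 / 104 = 1

|G/H| = 1


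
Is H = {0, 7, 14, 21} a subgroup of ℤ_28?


Subgroup test for H = {0, 7, 14, 21} in (ℤ_28, +):
(1) 0 ∈ H? Yes
(2) Closure: for all a,b ∈ H, (a+b) mod 28 ∈ H? Yes
(3) Inverses: for all a ∈ H, -a mod 28 ∈ H? Yes

Yes, H is a subgroup of ℤ_28


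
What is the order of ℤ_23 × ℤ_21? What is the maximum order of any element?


|ℤ_23 × ℤ_21| = 23 × 21 = 483
Max element order = lcm(23,21) = 483
Cyclic? Yes (gcd=1)

|ℤ_23×ℤ_21| = 483, max element order = 483


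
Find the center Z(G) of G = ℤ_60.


Z(G) = {g ∈ G | gx = xg for all x ∈ G}
ℤ_60 is abelian, so Z(G) = G

Z(ℤ_60) = ℤ_60


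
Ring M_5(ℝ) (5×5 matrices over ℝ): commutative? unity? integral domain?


Matrix multiplication is non-commutative for n ≥ 2; the identity matrix I is the unity; singular matrices give zero divisors, so not an integral domain
Commutative: No
Integral domain: No
Has unity: Yes

M_5(ℝ) (5×5 matrices over ℝ): Commutative=No, Unity=Yes


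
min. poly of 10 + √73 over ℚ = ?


Let α = 10 + √73. Then α - 10 = √73, so (α - 10)² = 73, giving α² - 20α + 27 = 0. Degree 2 and α ∉ ℚ, so this is the minimal polynomial.

Minimal polynomial: x² - 20x + 27


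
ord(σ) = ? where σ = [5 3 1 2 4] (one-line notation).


Cycle decomposition: (1 5 4 2 3)
Cycle lengths: 5
Order = lcm(5) = 5

ord(σ) = 5


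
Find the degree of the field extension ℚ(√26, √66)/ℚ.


[ℚ(√26,√66):ℚ] = [ℚ(√26,√66):ℚ(√26)]·[ℚ(√26):ℚ] = 2·2 = 4

[ℚ(√26, √66)/ℚ] = 4


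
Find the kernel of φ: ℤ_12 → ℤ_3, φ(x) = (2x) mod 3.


Kernel = preimage of identity
ker(φ) = {x ∈ ℤ_12 : 2x ≡ 0 (mod 3)}. Since 3 | 12, φ is well-defined. The kernel is the cyclic subgroup ⟨3⟩ of ℤ_12 (order 4), i.e. {0, 3, 6, 9}

ker(φ) = {0, 3, 6, 9}


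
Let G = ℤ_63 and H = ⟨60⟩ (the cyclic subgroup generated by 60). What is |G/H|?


|⟨60⟩| = n / gcd(60, 63) = 63 / 3 = 21
H is normal (ℤ_63 is abelian).
|G/H| = |G| / |H| = 63 / 21 = 3

|G/H| = 3


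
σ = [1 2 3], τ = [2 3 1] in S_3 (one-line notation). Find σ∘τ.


σ∘τ: apply τ first, then σ
1 →τ 2 →σ 2
2 →τ 3 →σ 3
3 →τ 1 →σ 1

σ∘τ = [2 3 1]


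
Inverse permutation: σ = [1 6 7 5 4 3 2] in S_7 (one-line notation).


To find σ⁻¹, swap domain and range:
σ(1) = 1 → σ⁻¹(1) = 1
σ(2) = 6 → σ⁻¹(6) = 2
σ(3) = 7 → σ⁻¹(7) = 3
σ(4) = 5 → σ⁻¹(5) = 4
σ(5) = 4 → σ⁻¹(4) = 5
σ(6) = 3 → σ⁻¹(3) = 6
σ(7) = 2 → σ⁻¹(2) = 7

σ⁻¹ = [1 7 6 5 4 2 3]


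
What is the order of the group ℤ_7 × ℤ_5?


|A × B| = |A| · |B|
|ℤ_7 × ℤ_5| = 7 × 5 = 35

|ℤ_7 × ℤ_5| = 35


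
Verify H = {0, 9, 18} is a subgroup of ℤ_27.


Subgroup test for H = {0, 9, 18} in (ℤ_27, +):
(1) 0 ∈ H? Yes
(2) Closure: for all a,b ∈ H, (a+b) mod 27 ∈ H? Yes
(3) Inverses: for all a ∈ H, -a mod 27 ∈ H? Yes

Yes, H is a subgroup of ℤ_27


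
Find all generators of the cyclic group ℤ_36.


g generates ℤ_n iff gcd(g,n) = 1
Prime factors of 36: 2, 3
Generators are g ∈ {1,...,35} not divisible by any of these primes.
Generators: {1, 5, 7, 11, 13, 17, 19, 23, 25, 29, 31, 35}
Number of generators = φ(36) = 12

Generators of ℤ_36 = {1, 5, 7, 11, 13, 17, 19, 23, 25, 29, 31, 35}


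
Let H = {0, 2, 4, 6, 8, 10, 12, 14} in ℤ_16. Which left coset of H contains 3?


3 + H = {3 + h (mod 16) : h ∈ H}
3+0=3, 3+2=5, 3+4=7, 3+6=9, 3+8=11, 3+10=13, 3+12=15, 3+14=1
3 + H = {1, 3, 5, 7, 9, 11, 13, 15} = 1 + H

3 + H = {1, 3, 5, 7, 9, 11, 13, 15}


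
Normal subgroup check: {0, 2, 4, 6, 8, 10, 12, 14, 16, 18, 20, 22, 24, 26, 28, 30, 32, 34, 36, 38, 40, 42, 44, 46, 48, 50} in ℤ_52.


H = {0, 2, 4, 6, 8, 10, 12, 14, 16, 18, 20, 22, 24, 26, 28, 30, 32, 34, 36, 38, 40, 42, 44, 46, 48, 50} in ℤ_52
ℤ_52 is abelian; every subgroup of an abelian group is normal

Yes, normal subgroup


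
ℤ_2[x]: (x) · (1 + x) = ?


Expand and collect like terms; reduce coefficients mod 2:
x^0: 0·1 = 0 ≡ 0 (mod 2)
x^1: 0·1 + 1·1 = 1 ≡ 1 (mod 2)
x^2: 1·1 = 1 ≡ 1 (mod 2)
Result: x + x^2

f · g = x + x^2


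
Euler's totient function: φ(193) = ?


Factor n: 193 = 193
φ(n) = n · ∏(1 - 1/p) over distinct primes p | n
φ(193) = 193 · (1 - 1/193) = 192

φ(193) = 192


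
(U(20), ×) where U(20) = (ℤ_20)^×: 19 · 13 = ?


Operation: multiplication mod 20
19 · 13 = (a × b) mod 20 with a = 19, b = 13

19 · 13 = 7


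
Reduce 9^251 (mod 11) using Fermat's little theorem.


Fermat's little theorem: if p is prime and gcd(a,p)=1, then a^(p-1) ≡ 1 (mod p)
p = 11 is prime, gcd(9,11) = 1
Reduce exponent: 251 mod 10 = 1
So 9^251 ≡ 9^1 (mod 11)
9^1 mod 11 = 9

9^251 ≡ 9 (mod 11)


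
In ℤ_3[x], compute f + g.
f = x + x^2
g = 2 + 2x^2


Add coefficients mod 3:
x^0: 0 + 2 = 2 (mod 3)
x^1: 1 + 0 = 1 (mod 3)
x^2: 1 + 2 = 0 (mod 3)
Result: 2 + x

f + g = 2 + x


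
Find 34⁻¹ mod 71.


Use the extended Euclidean algorithm to write 1 = 34·s + 71·t; then s mod 71 is the inverse.
Euclidean algorithm:
  34 = 0·71 + 34
  71 = 2·34 + 3
  34 = 11·3 + 1
  3 = 3·1 + 0
gcd(34,71) = 1
Back-substitution gives: 34·(23) + 71·(-11) = 1
So 34⁻¹ ≡ 23 ≡ 23 (mod 71)
Check: 34 × 23 = 782 ≡ 1 (mod 71) ✓

34⁻¹ ≡ 23 (mod 71)


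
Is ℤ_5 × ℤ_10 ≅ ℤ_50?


Comparing ℤ_5 × ℤ_10 and ℤ_50:
gcd(5,10) = 5 ≠ 1. Max element order in ℤ_5×ℤ_10 is lcm(5,10) = 10 < 50, so it has no element of order 50

No, ℤ_5 × ℤ_10 ≇ ℤ_50


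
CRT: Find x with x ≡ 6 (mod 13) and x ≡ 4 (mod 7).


m₁ = 13, m₂ = 7, gcd = 1, so CRT applies. M = m₁·m₂ = 91
Let M₁ = M/m₁ = 7, M₂ = M/m₂ = 13
Find y₁ ≡ M₁⁻¹ (mod m₁): 7⁻¹ ≡ 2 (mod 13)
Find y₂ ≡ M₂⁻¹ (mod m₂): 13⁻¹ ≡ 6 (mod 7)
x = a₁·M₁·y₁ + a₂·M₂·y₂ = 6·7·2 + 4·13·6 = 396
Reduce mod 91: x ≡ 32
Check: 32 mod 13 = 6 ✓, 32 mod 7 = 4 ✓

x ≡ 32 (mod 91)


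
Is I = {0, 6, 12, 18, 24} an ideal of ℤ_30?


Check ideal conditions for I = {0, 6, 12, 18, 24} in ℤ_30:
(1) I is an additive subgroup? Yes
(2) For r ∈ ℤ_30 and a ∈ I: r·a ∈ I? Yes

Yes, I is an ideal of ℤ_30


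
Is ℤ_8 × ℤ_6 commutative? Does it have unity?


Direct product ring; commutative with unity (1,1); but (1,0)·(0,1) = (0,0) gives zero divisors, so not an integral domain
Commutative: Yes
Integral domain: No
Has unity: Yes

ℤ_8 × ℤ_6: Commutative=Yes, Unity=Yes


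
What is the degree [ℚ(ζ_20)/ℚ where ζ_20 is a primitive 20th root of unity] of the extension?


[ℚ(ζ_n):ℚ] = deg Φ_n(x) = φ(n). Here φ(20) = 8

[ℚ(ζ_20)/ℚ where ζ_20 is a primitive 20th root of unity] = 8


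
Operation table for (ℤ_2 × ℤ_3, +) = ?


Elements: {(0,0), (0,1), (0,2), (1,0), (1,1), (1,2)}
Operation: componentwise addition mod (2, 3)
Entry (a, b) = ((a₁+b₁) mod 2, (a₂+b₂) mod 3)

Cayley table:
      | (0,0) | (0,1) | (0,2) | (1,0) | (1,1) | (1,2)
(0,0) | (0,0) | (0,1) | (0,2) | (1,0) | (1,1) | (1,2)
(0,1) | (0,1) | (0,2) | (0,0) | (1,1) | (1,2) | (1,0)
(0,2) | (0,2) | (0,0) | (0,1) | (1,2) | (1,0) | (1,1)
(1,0) | (1,0) | (1,1) | (1,2) | (0,0) | (0,1) | (0,2)
(1,1) | (1,1) | (1,2) | (1,0) | (0,1) | (0,2) | (0,0)
(1,2) | (1,2) | (1,0) | (1,1) | (0,2) | (0,0) | (0,1)


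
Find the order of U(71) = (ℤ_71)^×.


U(n) is the group of units mod n; |U(n)| = φ(n)
|U(71)| = φ(71) = 70

|U(71) = (ℤ_71)^×| = 70


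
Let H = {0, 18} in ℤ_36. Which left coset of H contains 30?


30 + H = {30 + h (mod 36) : h ∈ H}
30+0=30, 30+18=12
30 + H = {12, 30} = 12 + H

30 + H = {12, 30}


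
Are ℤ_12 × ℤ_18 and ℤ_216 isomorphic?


Comparing ℤ_12 × ℤ_18 and ℤ_216:
gcd(12,18) = 6 ≠ 1. Max element order in ℤ_12×ℤ_18 is lcm(12,18) = 36 < 216, so it has no element of order 216

No, ℤ_12 × ℤ_18 ≇ ℤ_216


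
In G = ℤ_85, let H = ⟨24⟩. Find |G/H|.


|⟨24⟩| = n / gcd(24, 85) = 85 / 1 = 85
H is normal (ℤ_85 is abelian).
|G/H| = |G| / |H| = 85 / 85 = 1

|G/H| = 1


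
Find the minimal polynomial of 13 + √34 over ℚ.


Let α = 13 + √34. Then α - 13 = √34, so (α - 13)² = 34, giving α² - 26α + 135 = 0. Degree 2 and α ∉ ℚ, so this is the minimal polynomial.

Minimal polynomial: x² - 26x + 135


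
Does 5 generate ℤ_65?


g generates ℤ_n iff gcd(g, n) = 1
gcd(5, 65) = 5
Since gcd = 5 ≠ 1, ⟨5⟩ has order 13 < 65, so 5 is not a generator.

No, 5 does not generate ℤ_65


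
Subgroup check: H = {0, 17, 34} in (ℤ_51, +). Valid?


Subgroup test for H = {0, 17, 34} in (ℤ_51, +):
(1) 0 ∈ H? Yes
(2) Closure: for all a,b ∈ H, (a+b) mod 51 ∈ H? Yes
(3) Inverses: for all a ∈ H, -a mod 51 ∈ H? Yes

Yes, H is a subgroup of ℤ_51


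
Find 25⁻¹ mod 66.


Use the extended Euclidean algorithm to write 1 = 25·s + 66·t; then s mod 66 is the inverse.
Euclidean algorithm:
  25 = 0·66 + 25
  66 = 2·25 + 16
  25 = 1·16 + 9
  16 = 1·9 + 7
  9 = 1·7 + 2
  7 = 3·2 + 1
  2 = 2·1 + 0
gcd(25,66) = 1
Back-substitution gives: 25·(-29) + 66·(11) = 1
So 25⁻¹ ≡ -29 ≡ 37 (mod 66)
Check: 25 × 37 = 925 ≡ 1 (mod 66) ✓

25⁻¹ ≡ 37 (mod 66)


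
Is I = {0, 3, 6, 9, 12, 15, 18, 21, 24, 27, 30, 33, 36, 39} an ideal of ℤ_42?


Check ideal conditions for I = {0, 3, 6, 9, 12, 15, 18, 21, 24, 27, 30, 33, 36, 39} in ℤ_42:
(1) I is an additive subgroup? Yes
(2) For r ∈ ℤ_42 and a ∈ I: r·a ∈ I? Yes

Yes, I is an ideal of ℤ_42


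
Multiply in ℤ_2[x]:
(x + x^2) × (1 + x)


Expand and collect like terms; reduce coefficients mod 2:
x^0: 0·1 = 0 ≡ 0 (mod 2)
x^1: 0·1 + 1·1 = 1 ≡ 1 (mod 2)
x^2: 1·1 + 1·1 = 2 ≡ 0 (mod 2)
x^3: 1·1 = 1 ≡ 1 (mod 2)
Result: x + x^3

f · g = x + x^3


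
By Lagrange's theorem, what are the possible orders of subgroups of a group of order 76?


Lagrange's theorem: |H| divides |G|
|G| = 76
Divisors of 76: 1, 2, 4, 19, 38, 76

Possible subgroup orders: {1, 2, 4, 19, 38, 76}


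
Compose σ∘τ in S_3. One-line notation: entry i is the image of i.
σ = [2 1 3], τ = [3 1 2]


σ∘τ: apply τ first, then σ
1 →τ 3 →σ 3
2 →τ 1 →σ 2
3 →τ 2 →σ 1

σ∘τ = [3 2 1]


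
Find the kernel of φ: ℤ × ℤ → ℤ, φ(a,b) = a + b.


Kernel = preimage of identity
ker(φ) = {(a,b) ∈ ℤ² | a+b = 0} = {(a,-a) | a ∈ ℤ}

ker(φ) = {(a,-a) | a ∈ ℤ}


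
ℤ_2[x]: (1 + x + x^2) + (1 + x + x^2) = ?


Add coefficients mod 2:
x^0: 1 + 1 = 0 (mod 2)
x^1: 1 + 1 = 0 (mod 2)
x^2: 1 + 1 = 0 (mod 2)
Result: 0

f + g = 0


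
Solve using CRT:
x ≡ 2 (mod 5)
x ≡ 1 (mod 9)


m₁ = 5, m₂ = 9, gcd = 1, so CRT applies. M = m₁·m₂ = 45
Let M₁ = M/m₁ = 9, M₂ = M/m₂ = 5
Find y₁ ≡ M₁⁻¹ (mod m₁): 9⁻¹ ≡ 4 (mod 5)
Find y₂ ≡ M₂⁻¹ (mod m₂): 5⁻¹ ≡ 2 (mod 9)
x = a₁·M₁·y₁ + a₂·M₂·y₂ = 2·9·4 + 1·5·2 = 82
Reduce mod 45: x ≡ 37
Check: 37 mod 5 = 2 ✓, 37 mod 9 = 1 ✓

x ≡ 37 (mod 45)


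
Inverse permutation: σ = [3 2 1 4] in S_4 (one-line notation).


To find σ⁻¹, swap domain and range:
σ(1) = 3 → σ⁻¹(3) = 1
σ(2) = 2 → σ⁻¹(2) = 2
σ(3) = 1 → σ⁻¹(1) = 3
σ(4) = 4 → σ⁻¹(4) = 4

σ⁻¹ = [3 2 1 4]


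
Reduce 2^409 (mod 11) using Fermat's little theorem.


Fermat's little theorem: if p is prime and gcd(a,p)=1, then a^(p-1) ≡ 1 (mod p)
p = 11 is prime, gcd(2,11) = 1
Reduce exponent: 409 mod 10 = 9
So 2^409 ≡ 2^9 (mod 11)
2^9 mod 11 = 6

2^409 ≡ 6 (mod 11)


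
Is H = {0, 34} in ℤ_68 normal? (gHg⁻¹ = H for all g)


H = {0, 34} in ℤ_68
ℤ_68 is abelian; every subgroup of an abelian group is normal

Yes, normal subgroup


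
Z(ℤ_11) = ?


Z(G) = {g ∈ G | gx = xg for all x ∈ G}
ℤ_11 is abelian, so Z(G) = G

Z(ℤ_11) = ℤ_11


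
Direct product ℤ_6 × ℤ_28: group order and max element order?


|ℤ_6 × ℤ_28| = 6 × 28 = 168
Max element order = lcm(6,28) = 84
Cyclic? No (gcd=2)

|ℤ_6×ℤ_28| = 168, max element order = 84


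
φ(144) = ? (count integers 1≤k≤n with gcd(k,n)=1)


Factor n: 144 = 2^4 × 3^2
φ(n) = n · ∏(1 - 1/p) over distinct primes p | n
φ(144) = 144 · (1 - 1/2) · (1 - 1/3) = 48

φ(144) = 48


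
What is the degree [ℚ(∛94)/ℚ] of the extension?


∛94 has minimal polynomial x³ - 94 (irreducible over ℚ since 94 is not a perfect cube)

[ℚ(∛94)/ℚ] = 3


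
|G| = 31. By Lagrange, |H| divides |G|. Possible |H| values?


Lagrange's theorem: |H| divides |G|
|G| = 31
Divisors of 31: 1, 31

Possible subgroup orders: {1, 31}


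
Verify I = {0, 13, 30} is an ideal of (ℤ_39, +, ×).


Check ideal conditions for I = {0, 13, 30} in ℤ_39:
(1) I is an additive subgroup? No
(2) For r ∈ ℤ_39 and a ∈ I: r·a ∈ I? No  [counterexample: r=2, a=13, r·a mod 39 = 26 ∉ I]

No, I is not an ideal of ℤ_39


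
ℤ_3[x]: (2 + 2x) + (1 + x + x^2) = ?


Add coefficients mod 3:
x^0: 2 + 1 = 0 (mod 3)
x^1: 2 + 1 = 0 (mod 3)
x^2: 0 + 1 = 1 (mod 3)
Result: x^2

f + g = x^2


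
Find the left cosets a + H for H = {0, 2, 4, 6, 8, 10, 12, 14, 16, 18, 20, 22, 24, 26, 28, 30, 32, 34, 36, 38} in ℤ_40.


H = {0, 2, 4, 6, 8, 10, 12, 14, 16, 18, 20, 22, 24, 26, 28, 30, 32, 34, 36, 38}, |H| = 20
Number of cosets = |G|/|H| = 40/20 = 2
0 + H = {0, 2, 4, 6, 8, 10, 12, 14, 16, 18, 20, 22, 24, 26, 28, 30, 32, 34, 36, 38}
1 + H = {1, 3, 5, 7, 9, 11, 13, 15, 17, 19, 21, 23, 25, 27, 29, 31, 33, 35, 37, 39}

Cosets: 0+H={0,2,4,6,8,10,12,14,16,18,20,22,24,26,28,30,32,34,36,38}; 1+H={1,3,5,7,9,11,13,15,17,19,21,23,25,27,29,31,33,35,37,39}


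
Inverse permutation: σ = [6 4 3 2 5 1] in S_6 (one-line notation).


To find σ⁻¹, swap domain and range:
σ(1) = 6 → σ⁻¹(6) = 1
σ(2) = 4 → σ⁻¹(4) = 2
σ(3) = 3 → σ⁻¹(3) = 3
σ(4) = 2 → σ⁻¹(2) = 4
σ(5) = 5 → σ⁻¹(5) = 5
σ(6) = 1 → σ⁻¹(1) = 6

σ⁻¹ = [6 4 3 2 5 1]


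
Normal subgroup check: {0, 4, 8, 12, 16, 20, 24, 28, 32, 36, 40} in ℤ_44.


H = {0, 4, 8, 12, 16, 20, 24, 28, 32, 36, 40} in ℤ_44
ℤ_44 is abelian; every subgroup of an abelian group is normal

Yes, normal subgroup


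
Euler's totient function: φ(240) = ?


Factor n: 240 = 2^4 × 3 × 5
φ(n) = n · ∏(1 - 1/p) over distinct primes p | n
φ(240) = 240 · (1 - 1/2) · (1 - 1/3) · (1 - 1/5) = 64

φ(240) = 64


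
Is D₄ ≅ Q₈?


Comparing D₄ and Q₈:
D₄ has 5 elements of order 2; Q₈ has only 1

No, D₄ ≇ Q₈


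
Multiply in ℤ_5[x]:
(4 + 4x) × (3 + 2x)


Expand and collect like terms; reduce coefficients mod 5:
x^0: 4·3 = 12 ≡ 2 (mod 5)
x^1: 4·2 + 4·3 = 20 ≡ 0 (mod 5)
x^2: 4·2 = 8 ≡ 3 (mod 5)
Result: 2 + 3x^2

f · g = 2 + 3x^2


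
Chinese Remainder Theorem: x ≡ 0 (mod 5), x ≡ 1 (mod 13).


m₁ = 5, m₂ = 13, gcd = 1, so CRT applies. M = m₁·m₂ = 65
Let M₁ = M/m₁ = 13, M₂ = M/m₂ = 5
Find y₁ ≡ M₁⁻¹ (mod m₁): 13⁻¹ ≡ 2 (mod 5)
Find y₂ ≡ M₂⁻¹ (mod m₂): 5⁻¹ ≡ 8 (mod 13)
x = a₁·M₁·y₁ + a₂·M₂·y₂ = 0·13·2 + 1·5·8 = 40
Reduce mod 65: x ≡ 40
Check: 40 mod 5 = 0 ✓, 40 mod 13 = 1 ✓

x ≡ 40 (mod 65)


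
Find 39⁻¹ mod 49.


Use the extended Euclidean algorithm to write 1 = 39·s + 49·t; then s mod 49 is the inverse.
Euclidean algorithm:
  39 = 0·49 + 39
  49 = 1·39 + 10
  39 = 3·10 + 9
  10 = 1·9 + 1
  9 = 9·1 + 0
gcd(39,49) = 1
Back-substitution gives: 39·(-5) + 49·(4) = 1
So 39⁻¹ ≡ -5 ≡ 44 (mod 49)
Check: 39 × 44 = 1716 ≡ 1 (mod 49) ✓

39⁻¹ ≡ 44 (mod 49)


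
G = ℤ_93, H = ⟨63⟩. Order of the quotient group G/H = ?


|⟨63⟩| = n / gcd(63, 93) = 93 / 3 = 31
H is normal (ℤ_93 is abelian).
|G/H| = |G| / |H| = 93 / 31 = 3

|G/H| = 3


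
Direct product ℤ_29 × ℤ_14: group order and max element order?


|ℤ_29 × ℤ_14| = 29 × 14 = 406
Max element order = lcm(29,14) = 406
Cyclic? Yes (gcd=1)

|ℤ_29×ℤ_14| = 406, max element order = 406


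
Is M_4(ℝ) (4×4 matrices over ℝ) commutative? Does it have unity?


Matrix multiplication is non-commutative for n ≥ 2; the identity matrix I is the unity; singular matrices give zero divisors, so not an integral domain
Commutative: No
Integral domain: No
Has unity: Yes

M_4(ℝ) (4×4 matrices over ℝ): Commutative=No, Unity=Yes


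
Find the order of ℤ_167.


ℤ_n has n elements.

|ℤ_167| = 167


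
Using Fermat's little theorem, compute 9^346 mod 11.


Fermat's little theorem: if p is prime and gcd(a,p)=1, then a^(p-1) ≡ 1 (mod p)
p = 11 is prime, gcd(9,11) = 1
Reduce exponent: 346 mod 10 = 6
So 9^346 ≡ 9^6 (mod 11)
9^6 mod 11 = 9

9^346 ≡ 9 (mod 11)


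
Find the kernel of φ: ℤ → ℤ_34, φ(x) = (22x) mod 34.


Kernel = preimage of identity
ker(φ) = {x ∈ ℤ : 22x ≡ 0 (mod 34)}. gcd(22,34) = 2, so 22x ≡ 0 (mod 34) ⟺ x ≡ 0 (mod 34/2 = 17). Hence ker(φ) = 17ℤ

ker(φ) = 17ℤ


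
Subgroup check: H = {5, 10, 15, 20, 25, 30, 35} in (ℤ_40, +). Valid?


Subgroup test for H = {5, 10, 15, 20, 25, 30, 35} in (ℤ_40, +):
(1) 0 ∈ H? No
(2) Closure: for all a,b ∈ H, (a+b) mod 40 ∈ H? No  [counterexample: 5 + 35 = 0 ∉ H]
(3) Inverses: for all a ∈ H, -a mod 40 ∈ H? Yes

No, H is not a subgroup of ℤ_40


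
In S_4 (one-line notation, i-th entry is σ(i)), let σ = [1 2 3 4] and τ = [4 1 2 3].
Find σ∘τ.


σ∘τ: apply τ first, then σ
1 →τ 4 →σ 4
2 →τ 1 →σ 1
3 →τ 2 →σ 2
4 →τ 3 →σ 3

σ∘τ = [4 1 2 3]


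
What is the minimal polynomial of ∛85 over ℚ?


∛85 satisfies x³ - 85 = 0, irreducible over ℚ (no rational root; 85 is not a perfect cube)

Minimal polynomial: x³ - 85


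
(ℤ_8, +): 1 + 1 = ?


Operation: addition mod 8
1 + 1 = (a + b) mod 8 with a = 1, b = 1

1 + 1 = 2


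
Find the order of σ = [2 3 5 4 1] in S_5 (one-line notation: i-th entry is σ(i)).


Cycle decomposition: (1 2 3 5)
Cycle lengths: 4
Order = lcm(4) = 4

ord(σ) = 4


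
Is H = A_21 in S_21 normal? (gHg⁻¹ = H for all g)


H = A_21 in S_21
A_21 has index 2 in S_21, and every subgroup of index 2 is normal

Yes, normal subgroup


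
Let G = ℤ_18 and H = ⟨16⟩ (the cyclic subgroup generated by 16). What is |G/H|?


|⟨16⟩| = n / gcd(16, 18) = 18 / 2 = 9
H is normal (ℤ_18 is abelian).
|G/H| = |G| / |H| = 18 / 9 = 2

|G/H| = 2


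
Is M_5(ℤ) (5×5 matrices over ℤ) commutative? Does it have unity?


Matrix multiplication is non-commutative for n ≥ 2; the identity matrix I is the unity; singular matrices give zero divisors, so not an integral domain
Commutative: No
Integral domain: No
Has unity: Yes

M_5(ℤ) (5×5 matrices over ℤ): Commutative=No, Unity=Yes


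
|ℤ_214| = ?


ℤ_n has n elements.

|ℤ_214| = 214


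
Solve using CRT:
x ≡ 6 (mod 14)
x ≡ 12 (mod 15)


m₁ = 14, m₂ = 15, gcd = 1, so CRT applies. M = m₁·m₂ = 210
Let M₁ = M/m₁ = 15, M₂ = M/m₂ = 14
Find y₁ ≡ M₁⁻¹ (mod m₁): 15⁻¹ ≡ 1 (mod 14)
Find y₂ ≡ M₂⁻¹ (mod m₂): 14⁻¹ ≡ 14 (mod 15)
x = a₁·M₁·y₁ + a₂·M₂·y₂ = 6·15·1 + 12·14·14 = 2442
Reduce mod 210: x ≡ 132
Check: 132 mod 14 = 6 ✓, 132 mod 15 = 12 ✓

x ≡ 132 (mod 210)


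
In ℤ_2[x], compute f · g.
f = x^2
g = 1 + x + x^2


Expand and collect like terms; reduce coefficients mod 2:
x^0: 0·1 = 0 ≡ 0 (mod 2)
x^1: 0·1 + 0·1 = 0 ≡ 0 (mod 2)
x^2: 0·1 + 0·1 + 1·1 = 1 ≡ 1 (mod 2)
x^3: 0·1 + 1·1 = 1 ≡ 1 (mod 2)
x^4: 1·1 = 1 ≡ 1 (mod 2)
Result: x^2 + x^3 + x^4

f · g = x^2 + x^3 + x^4


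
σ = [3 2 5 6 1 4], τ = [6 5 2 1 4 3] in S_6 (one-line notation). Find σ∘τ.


σ∘τ: apply τ first, then σ
1 →τ 6 →σ 4
2 →τ 5 →σ 1
3 →τ 2 →σ 2
4 →τ 1 →σ 3
5 →τ 4 →σ 6
6 →τ 3 →σ 5

σ∘τ = [4 1 2 3 6 5]


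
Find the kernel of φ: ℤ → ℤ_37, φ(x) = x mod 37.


Kernel = preimage of identity
ker(φ) = {x ∈ ℤ : x ≡ 0 (mod 37)} = 37ℤ = {0, ±37, ±74, ...}

ker(φ) = 37ℤ


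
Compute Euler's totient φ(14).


φ(n) = count of k ∈ {1,...,n} with gcd(k,n)=1
Coprimes to 14: {1, 3, 5, 9, 11, 13}
Count: 6

φ(14) = 6


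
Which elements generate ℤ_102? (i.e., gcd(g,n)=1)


g generates ℤ_n iff gcd(g,n) = 1
Prime factors of 102: 2, 3, 17
Generators are g ∈ {1,...,101} not divisible by any of these primes.
Generators: {1, 5, 7, 11, 13, 19, 23, 25, 29, 31, 35, 37, 41, 43, 47, 49, 53, 55, 59, 61, 65, 67, 71, 73, 77, 79, 83, 89, 91, 95, 97, 101}
Number of generators = φ(102) = 32

Generators of ℤ_102 = {1, 5, 7, 11, 13, 19, 23, 25, 29, 31, 35, 37, 41, 43, 47, 49, 53, 55, 59, 61, 65, 67, 71, 73, 77, 79, 83, 89, 91, 95, 97, 101}


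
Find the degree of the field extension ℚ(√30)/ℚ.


√30 has minimal polynomial x² - 30 (irreducible over ℚ since 30 is squarefree)

[ℚ(√30)/ℚ] = 2


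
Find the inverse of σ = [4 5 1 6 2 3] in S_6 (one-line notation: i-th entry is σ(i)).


To find σ⁻¹, swap domain and range:
σ(1) = 4 → σ⁻¹(4) = 1
σ(2) = 5 → σ⁻¹(5) = 2
σ(3) = 1 → σ⁻¹(1) = 3
σ(4) = 6 → σ⁻¹(6) = 4
σ(5) = 2 → σ⁻¹(2) = 5
σ(6) = 3 → σ⁻¹(3) = 6

σ⁻¹ = [3 5 6 1 2 4]


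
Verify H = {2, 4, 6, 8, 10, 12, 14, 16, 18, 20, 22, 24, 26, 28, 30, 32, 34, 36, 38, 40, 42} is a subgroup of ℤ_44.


Subgroup test for H = {2, 4, 6, 8, 10, 12, 14, 16, 18, 20, 22, 24, 26, 28, 30, 32, 34, 36, 38, 40, 42} in (ℤ_44, +):
(1) 0 ∈ H? No
(2) Closure: for all a,b ∈ H, (a+b) mod 44 ∈ H? No  [counterexample: 2 + 42 = 0 ∉ H]
(3) Inverses: for all a ∈ H, -a mod 44 ∈ H? Yes

No, H is not a subgroup of ℤ_44


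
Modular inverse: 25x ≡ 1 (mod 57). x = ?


Use the extended Euclidean algorithm to write 1 = 25·s + 57·t; then s mod 57 is the inverse.
Euclidean algorithm:
  25 = 0·57 + 25
  57 = 2·25 + 7
  25 = 3·7 + 4
  7 = 1·4 + 3
  4 = 1·3 + 1
  3 = 3·1 + 0
gcd(25,57) = 1
Back-substitution gives: 25·(16) + 57·(-7) = 1
So 25⁻¹ ≡ 16 ≡ 16 (mod 57)
Check: 25 × 16 = 400 ≡ 1 (mod 57) ✓

25⁻¹ ≡ 16 (mod 57)


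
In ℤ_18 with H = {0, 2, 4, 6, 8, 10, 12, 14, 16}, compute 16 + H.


16 + H = {16 + h (mod 18) : h ∈ H}
16+0=16, 16+2=0, 16+4=2, 16+6=4, 16+8=6, 16+10=8, 16+12=10, 16+14=12, 16+16=14
16 + H = {0, 2, 4, 6, 8, 10, 12, 14, 16} = 0 + H

16 + H = {0, 2, 4, 6, 8, 10, 12, 14, 16}


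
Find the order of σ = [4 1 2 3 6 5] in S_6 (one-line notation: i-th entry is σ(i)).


Cycle decomposition: (1 4 3 2) (5 6)
Cycle lengths: 4, 2
Order = lcm(4, 2) = 4

ord(σ) = 4


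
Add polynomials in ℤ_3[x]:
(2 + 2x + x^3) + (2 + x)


Add coefficients mod 3:
x^0: 2 + 2 = 1 (mod 3)
x^1: 2 + 1 = 0 (mod 3)
x^2: 0 + 0 = 0 (mod 3)
x^3: 1 + 0 = 1 (mod 3)
Result: 1 + x^3

f + g = 1 + x^3


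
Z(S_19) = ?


Z(G) = {g ∈ G | gx = xg for all x ∈ G}
S_n is non-abelian for n ≥ 3; Z(S_19) is trivial

Z(S_19) = {e}


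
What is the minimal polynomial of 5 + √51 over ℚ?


Let α = 5 + √51. Then α - 5 = √51, so (α - 5)² = 51, giving α² - 10α - 26 = 0. Degree 2 and α ∉ ℚ, so this is the minimal polynomial.

Minimal polynomial: x² - 10x - 26


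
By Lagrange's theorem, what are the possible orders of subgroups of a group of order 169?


Lagrange's theorem: |H| divides |G|
|G| = 169
Divisors of 169: 1, 13, 169

Possible subgroup orders: {1, 13, 169}


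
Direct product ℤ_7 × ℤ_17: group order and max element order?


|ℤ_7 × ℤ_17| = 7 × 17 = 119
Max element order = lcm(7,17) = 119
Cyclic? Yes (gcd=1)

|ℤ_7×ℤ_17| = 119, max element order = 119


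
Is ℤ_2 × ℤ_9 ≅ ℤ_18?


Comparing ℤ_2 × ℤ_9 and ℤ_18:
gcd(2,9) = 1, so ℤ_2 × ℤ_9 ≅ ℤ_18 (CRT)

Yes, ℤ_2 × ℤ_9 ≅ ℤ_18


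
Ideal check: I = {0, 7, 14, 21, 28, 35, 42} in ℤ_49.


Check ideal conditions for I = {0, 7, 14, 21, 28, 35, 42} in ℤ_49:
(1) I is an additive subgroup? Yes
(2) For r ∈ ℤ_49 and a ∈ I: r·a ∈ I? Yes

Yes, I is an ideal of ℤ_49


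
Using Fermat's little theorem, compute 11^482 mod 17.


Fermat's little theorem: if p is prime and gcd(a,p)=1, then a^(p-1) ≡ 1 (mod p)
p = 17 is prime, gcd(11,17) = 1
Reduce exponent: 482 mod 16 = 2
So 11^482 ≡ 11^2 (mod 17)
11^2 mod 17 = 2

11^482 ≡ 2 (mod 17)


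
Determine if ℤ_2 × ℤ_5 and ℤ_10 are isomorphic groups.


Comparing ℤ_2 × ℤ_5 and ℤ_10:
gcd(2,5) = 1, so ℤ_2 × ℤ_5 ≅ ℤ_10 (CRT)

Yes, ℤ_2 × ℤ_5 ≅ ℤ_10


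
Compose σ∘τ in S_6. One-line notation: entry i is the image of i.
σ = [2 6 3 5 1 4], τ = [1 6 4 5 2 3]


σ∘τ: apply τ first, then σ
1 →τ 1 →σ 2
2 →τ 6 →σ 4
3 →τ 4 →σ 5
4 →τ 5 →σ 1
5 →τ 2 →σ 6
6 →τ 3 →σ 3

σ∘τ = [2 4 5 1 6 3]


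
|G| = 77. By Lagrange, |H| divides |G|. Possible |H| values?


Lagrange's theorem: |H| divides |G|
|G| = 77
Divisors of 77: 1, 7, 11, 77

Possible subgroup orders: {1, 7, 11, 77}


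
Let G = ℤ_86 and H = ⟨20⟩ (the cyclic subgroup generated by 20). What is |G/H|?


|⟨20⟩| = n / gcd(20, 86) = 86 / 2 = 43
H is normal (ℤ_86 is abelian).
|G/H| = |G| / |H| = 86 / 43 = 2

|G/H| = 2


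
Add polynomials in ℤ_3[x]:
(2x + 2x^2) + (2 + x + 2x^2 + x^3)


Add coefficients mod 3:
x^0: 0 + 2 = 2 (mod 3)
x^1: 2 + 1 = 0 (mod 3)
x^2: 2 + 2 = 1 (mod 3)
x^3: 0 + 1 = 1 (mod 3)
Result: 2 + x^2 + x^3

f + g = 2 + x^2 + x^3


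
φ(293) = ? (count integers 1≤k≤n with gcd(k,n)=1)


Factor n: 293 = 293
φ(n) = n · ∏(1 - 1/p) over distinct primes p | n
φ(293) = 293 · (1 - 1/293) = 292

φ(293) = 292


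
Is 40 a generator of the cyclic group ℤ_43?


g generates ℤ_n iff gcd(g, n) = 1
gcd(40, 43) = 1
Since gcd = 1, 40 is a generator.

Yes, 40 generates ℤ_43


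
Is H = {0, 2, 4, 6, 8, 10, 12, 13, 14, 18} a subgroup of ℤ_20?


Subgroup test for H = {0, 2, 4, 6, 8, 10, 12, 13, 14, 18} in (ℤ_20, +):
(1) 0 ∈ H? Yes
(2) Closure: for all a,b ∈ H, (a+b) mod 20 ∈ H? No  [counterexample: 2 + 13 = 15 ∉ H]
(3) Inverses: for all a ∈ H, -a mod 20 ∈ H? No

No, H is not a subgroup of ℤ_20


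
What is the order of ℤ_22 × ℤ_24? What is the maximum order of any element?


|ℤ_22 × ℤ_24| = 22 × 24 = 528
Max element order = lcm(22,24) = 264
Cyclic? No (gcd=2)

|ℤ_22×ℤ_24| = 528, max element order = 264


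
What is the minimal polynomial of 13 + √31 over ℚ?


Let α = 13 + √31. Then α - 13 = √31, so (α - 13)² = 31, giving α² - 26α + 138 = 0. Degree 2 and α ∉ ℚ, so this is the minimal polynomial.

Minimal polynomial: x² - 26x + 138


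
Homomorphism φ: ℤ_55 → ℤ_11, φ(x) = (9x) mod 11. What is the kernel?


Kernel = preimage of identity
ker(φ) = {x ∈ ℤ_55 : 9x ≡ 0 (mod 11)}. Since 11 | 55, φ is well-defined. The kernel is the cyclic subgroup ⟨11⟩ of ℤ_55 (order 5), i.e. {0, 11, 22, 33, 44}

ker(φ) = {0, 11, 22, 33, 44}


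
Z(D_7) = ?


Z(G) = {g ∈ G | gx = xg for all x ∈ G}
For odd n, Z(D_n) = {e}: no nontrivial rotation commutes with all reflections

Z(D_7) = {e}


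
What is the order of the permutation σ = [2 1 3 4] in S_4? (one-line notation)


Cycle decomposition: (1 2)
Cycle lengths: 2
Order = lcm(2) = 2

ord(σ) = 2


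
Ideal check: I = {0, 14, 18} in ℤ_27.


Check ideal conditions for I = {0, 14, 18} in ℤ_27:
(1) I is an additive subgroup? No
(2) For r ∈ ℤ_27 and a ∈ I: r·a ∈ I? No  [counterexample: r=2, a=14, r·a mod 27 = 1 ∉ I]

No, I is not an ideal of ℤ_27


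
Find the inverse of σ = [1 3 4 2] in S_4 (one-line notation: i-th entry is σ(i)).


To find σ⁻¹, swap domain and range:
σ(1) = 1 → σ⁻¹(1) = 1
σ(2) = 3 → σ⁻¹(3) = 2
σ(3) = 4 → σ⁻¹(4) = 3
σ(4) = 2 → σ⁻¹(2) = 4

σ⁻¹ = [1 4 2 3]


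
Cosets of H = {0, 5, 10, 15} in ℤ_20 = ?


H = {0, 5, 10, 15}, |H| = 4
Number of cosets = |G|/|H| = 20/4 = 5
0 + H = {0, 5, 10, 15}
1 + H = {1, 6, 11, 16}
2 + H = {2, 7, 12, 17}
3 + H = {3, 8, 13, 18}
4 + H = {4, 9, 14, 19}

Cosets: 0+H={0,5,10,15}; 1+H={1,6,11,16}; 2+H={2,7,12,17}; 3+H={3,8,13,18}; 4+H={4,9,14,19}


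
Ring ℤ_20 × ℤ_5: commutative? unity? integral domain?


Direct product ring; commutative with unity (1,1); but (1,0)·(0,1) = (0,0) gives zero divisors, so not an integral domain
Commutative: Yes
Integral domain: No
Has unity: Yes

ℤ_20 × ℤ_5: Commutative=Yes, Unity=Yes


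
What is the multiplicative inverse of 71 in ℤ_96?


Use the extended Euclidean algorithm to write 1 = 71·s + 96·t; then s mod 96 is the inverse.
Euclidean algorithm:
  71 = 0·96 + 71
  96 = 1·71 + 25
  71 = 2·25 + 21
  25 = 1·21 + 4
  21 = 5·4 + 1
  4 = 4·1 + 0
gcd(71,96) = 1
Back-substitution gives: 71·(23) + 96·(-17) = 1
So 71⁻¹ ≡ 23 ≡ 23 (mod 96)
Check: 71 × 23 = 1633 ≡ 1 (mod 96) ✓

71⁻¹ ≡ 23 (mod 96)


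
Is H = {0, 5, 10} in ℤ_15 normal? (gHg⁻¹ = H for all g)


H = {0, 5, 10} in ℤ_15
ℤ_15 is abelian; every subgroup of an abelian group is normal

Yes, normal subgroup


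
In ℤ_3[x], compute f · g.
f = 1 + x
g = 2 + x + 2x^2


Expand and collect like terms; reduce coefficients mod 3:
x^0: 1·2 = 2 ≡ 2 (mod 3)
x^1: 1·1 + 1·2 = 3 ≡ 0 (mod 3)
x^2: 1·2 + 1·1 = 3 ≡ 0 (mod 3)
x^3: 1·2 = 2 ≡ 2 (mod 3)
Result: 2 + 2x^3

f · g = 2 + 2x^3


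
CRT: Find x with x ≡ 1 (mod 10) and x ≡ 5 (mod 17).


m₁ = 10, m₂ = 17, gcd = 1, so CRT applies. M = m₁·m₂ = 170
Let M₁ = M/m₁ = 17, M₂ = M/m₂ = 10
Find y₁ ≡ M₁⁻¹ (mod m₁): 17⁻¹ ≡ 3 (mod 10)
Find y₂ ≡ M₂⁻¹ (mod m₂): 10⁻¹ ≡ 12 (mod 17)
x = a₁·M₁·y₁ + a₂·M₂·y₂ = 1·17·3 + 5·10·12 = 651
Reduce mod 170: x ≡ 141
Check: 141 mod 10 = 1 ✓, 141 mod 17 = 5 ✓

x ≡ 141 (mod 170)


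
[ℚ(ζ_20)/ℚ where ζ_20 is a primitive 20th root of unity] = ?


[ℚ(ζ_n):ℚ] = deg Φ_n(x) = φ(n). Here φ(20) = 8

[ℚ(ζ_20)/ℚ where ζ_20 is a primitive 20th root of unity] = 8


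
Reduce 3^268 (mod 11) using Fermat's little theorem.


Fermat's little theorem: if p is prime and gcd(a,p)=1, then a^(p-1) ≡ 1 (mod p)
p = 11 is prime, gcd(3,11) = 1
Reduce exponent: 268 mod 10 = 8
So 3^268 ≡ 3^8 (mod 11)
3^8 mod 11 = 5

3^268 ≡ 5 (mod 11)


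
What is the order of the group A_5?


|A_n| = n!/2 (even permutations)
|A_5| = 5!/2 = 120/2 = 60

|A_5| = 60


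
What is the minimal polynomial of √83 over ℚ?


√83 satisfies x² - 83 = 0, irreducible over ℚ since 83 is squarefree

Minimal polynomial: x² - 83


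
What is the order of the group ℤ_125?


ℤ_n has n elements.

|ℤ_125| = 125


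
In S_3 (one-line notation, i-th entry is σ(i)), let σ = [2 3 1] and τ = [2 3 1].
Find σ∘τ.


σ∘τ: apply τ first, then σ
1 →τ 2 →σ 3
2 →τ 3 →σ 1
3 →τ 1 →σ 2

σ∘τ = [3 1 2]
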